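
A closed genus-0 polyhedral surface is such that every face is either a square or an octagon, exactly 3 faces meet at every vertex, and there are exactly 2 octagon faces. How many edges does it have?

Let x be the number of squares; then F = 2 + x.
Edge–face incidences: 2E = 8·2 + 4·x = 16 + 4x.
Every vertex has degree 3, so 3V = 2E.
Euler: V − E + F = 2 ⇒ (2E)/3 − E + (2 + x) = 2.
Multiply by 6: 2·(2E) − 3·(2E) + 6·(2 + x) = 12, i.e. 12 + 6x − (16 + 4x) = 12.
Collecting terms: 2x − 4 = 12, so 2x = 16, so x = 8.
Then 2E = 16 + 4·8 = 48, so E = 24, V = 2E/3 = 16, F = 2 + 8 = 10.

24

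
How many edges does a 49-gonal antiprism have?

An antiprism on an n-gon has two n-gon caps and 2n triangles: V = 2·49 = 98, E = 4·49 = 196, F = 2·49 + 2 = 100.
Check: V − E + F = 98 − 196 + 100 = 2.

196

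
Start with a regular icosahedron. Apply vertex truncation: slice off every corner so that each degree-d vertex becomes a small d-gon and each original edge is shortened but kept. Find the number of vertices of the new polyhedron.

60

The base solid has V = 12, E = 30, F = 20.
Truncation replaces each original edge-end by a new vertex, so V′ = 2E = 60.
Each original edge survives, and each old vertex of degree d contributes d new edges; summing degrees gives Σd = 2E, so E′ = E + 2E = 3E = 90.
Each original face survives and each original vertex becomes one new face: F′ = F + V = 32.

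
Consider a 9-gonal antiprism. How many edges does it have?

An antiprism on an n-gon has two n-gon caps and 2n triangles: V = 2·9 = 18, E = 4·9 = 36, F = 2·9 + 2 = 20.

36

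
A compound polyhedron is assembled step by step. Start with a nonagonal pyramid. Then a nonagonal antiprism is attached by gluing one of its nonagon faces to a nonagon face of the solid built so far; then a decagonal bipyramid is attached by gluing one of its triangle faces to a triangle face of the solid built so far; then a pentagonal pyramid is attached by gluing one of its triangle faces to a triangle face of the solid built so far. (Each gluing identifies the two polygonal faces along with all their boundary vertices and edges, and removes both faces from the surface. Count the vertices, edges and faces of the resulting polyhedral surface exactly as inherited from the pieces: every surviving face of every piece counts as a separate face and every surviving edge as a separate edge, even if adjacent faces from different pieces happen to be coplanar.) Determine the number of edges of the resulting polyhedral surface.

A nonagonal pyramid: V=10, E=18, F=10.
Attach a nonagonal antiprism (V=18, E=36, F=20) along a 9-gon: merge 9 vertices and 9 edges, delete both glued faces → V=19, E=45, F=28.
Attach a decagonal bipyramid (V=12, E=30, F=20) along a 3-gon: merge 3 vertices and 3 edges, delete both glued faces → V=28, E=72, F=46.
Attach a pentagonal pyramid (V=6, E=10, F=6) along a 3-gon: merge 3 vertices and 3 edges, delete both glued faces → V=31, E=79, F=50.
Check: V − E + F = 31 − 79 + 50 = 2.

79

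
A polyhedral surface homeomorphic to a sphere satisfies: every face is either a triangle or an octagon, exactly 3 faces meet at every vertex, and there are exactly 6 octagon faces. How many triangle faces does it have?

8

Let x be the number of triangles; then F = 6 + x.
Edge–face incidences: 2E = 8·6 + 3·x = 48 + 3x.
Every vertex has degree 3, so 3V = 2E.
Euler: V − E + F = 2 ⇒ (2E)/3 − E + (6 + x) = 2.
Multiply by 6: 2·(2E) − 3·(2E) + 6·(6 + x) = 12, i.e. 36 + 6x − (48 + 3x) = 12.
Collecting terms: 3x − 12 = 12, so 3x = 24, so x = 8.
Then 2E = 48 + 3·8 = 72, so E = 36, V = 2E/3 = 24, F = 6 + 8 = 14.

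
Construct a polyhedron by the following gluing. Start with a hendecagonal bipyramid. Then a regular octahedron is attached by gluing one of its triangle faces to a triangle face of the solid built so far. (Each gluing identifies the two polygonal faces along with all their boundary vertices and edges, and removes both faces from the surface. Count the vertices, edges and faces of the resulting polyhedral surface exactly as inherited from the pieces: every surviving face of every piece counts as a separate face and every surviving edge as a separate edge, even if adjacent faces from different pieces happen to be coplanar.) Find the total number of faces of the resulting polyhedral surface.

A hendecagonal bipyramid: V=13, E=33, F=22.
Attach a regular octahedron (V=6, E=12, F=8) along a 3-gon: merge 3 vertices and 3 edges, delete both glued faces → V=16, E=42, F=28.
Check: V − E + F = 16 − 42 + 28 = 2.

28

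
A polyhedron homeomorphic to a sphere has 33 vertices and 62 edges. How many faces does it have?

Here V − E + F = 2.
F = 2 − V + E = 2 − 33 + 62 = 31.

31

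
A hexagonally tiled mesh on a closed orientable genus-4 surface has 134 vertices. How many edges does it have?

210

χ = 2 − 2·4 = -6, and every face is a hexagon so 6F = 2E.
V − E + F = -6 with E = 6F/2 gives 134 − (6/2 − 1)·F = -6, so F = 70 and E = 210.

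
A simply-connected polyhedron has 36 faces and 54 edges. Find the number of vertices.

20

Here V − E + F = 2.
V = 2 + E − F = 2 + 54 − 36 = 20.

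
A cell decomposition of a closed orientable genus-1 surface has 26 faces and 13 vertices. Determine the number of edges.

39

For a closed orientable surface of genus 1, χ = 2 − 2·1 = 0.
E = V + F − (0) = 13 + 26 − (0) = 39.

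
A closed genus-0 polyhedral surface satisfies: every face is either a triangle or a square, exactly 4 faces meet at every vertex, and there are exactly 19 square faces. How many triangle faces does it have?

8

Let x be the number of triangles; then F = 19 + x.
Edge–face incidences: 2E = 4·19 + 3·x = 76 + 3x.
Every vertex has degree 4, so 4V = 2E.
Euler: V − E + F = 2 ⇒ (2E)/4 − E + (19 + x) = 2.
Multiply by 8: 2·(2E) − 4·(2E) + 8·(19 + x) = 16, i.e. 152 + 8x − 2·(76 + 3x) = 16.
Collecting terms: 2x = 16, so x = 8.
Then 2E = 76 + 3·8 = 100, so E = 50, V = 2E/4 = 25, F = 19 + 8 = 27.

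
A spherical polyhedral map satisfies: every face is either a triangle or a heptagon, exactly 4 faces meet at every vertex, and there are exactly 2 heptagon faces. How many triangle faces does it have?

Let x be the number of triangles; then F = 2 + x.
Edge–face incidences: 2E = 7·2 + 3·x = 14 + 3x.
Every vertex has degree 4, so 4V = 2E.
Euler: V − E + F = 2 ⇒ (2E)/4 − E + (2 + x) = 2.
Multiply by 8: 2·(2E) − 4·(2E) + 8·(2 + x) = 16, i.e. 16 + 8x − 2·(14 + 3x) = 16.
Collecting terms: 2x − 12 = 16, so 2x = 28, so x = 14.
Then 2E = 14 + 3·14 = 56, so E = 28, V = 2E/4 = 14, F = 2 + 14 = 16.

14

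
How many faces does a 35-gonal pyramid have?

A pyramid on an n-gon base has one n-gon and n triangles: V = 35 + 1 = 36, E = 2·35 = 70, F = 35 + 1 = 36.

36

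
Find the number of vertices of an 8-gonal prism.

A prism on an n-gon has two n-gon bases and n rectangular sides: V = 2·8 = 16, E = 3·8 = 24, F = 8 + 2 = 10.

16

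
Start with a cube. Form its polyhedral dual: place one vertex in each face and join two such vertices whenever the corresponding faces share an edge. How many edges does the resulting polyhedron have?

12

The base solid has V = 8, E = 12, F = 6.
The dual swaps V and F and preserves E: V′ = F = 6, E′ = E = 12, F′ = V = 8.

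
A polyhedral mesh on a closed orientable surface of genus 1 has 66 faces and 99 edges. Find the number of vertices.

33

For a closed orientable surface of genus 1, χ = 2 − 2·1 = 0.
V = 0 + E − F = 0 + 99 − 66 = 33.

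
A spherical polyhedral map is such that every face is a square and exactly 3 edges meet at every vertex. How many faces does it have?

Each face has 4 edges and each edge borders two faces, so 2E = 4F.
Each vertex has degree 3, so 3V = 2E and hence V = 4F/3.
Euler: V − E + F = 2 ⇒ (4F/3) − (4F/2) + F = 2.
Multiply by 6: (8 − 12 + 6)F = 12, i.e. 2F = 12.
So F = 6, E = 4·6/2 = 12, V = 4·6/3 = 8.

6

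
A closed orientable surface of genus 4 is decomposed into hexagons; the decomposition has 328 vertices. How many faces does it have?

χ = 2 − 2·4 = -6, and every face is a hexagon so 6F = 2E.
V − E + F = -6 with E = 6F/2 gives 328 − (6/2 − 1)·F = -6, so F = 167 and E = 501.

167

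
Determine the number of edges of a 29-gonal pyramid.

A pyramid on an n-gon base has one n-gon and n triangles: V = 29 + 1 = 30, E = 2·29 = 58, F = 29 + 1 = 30.

58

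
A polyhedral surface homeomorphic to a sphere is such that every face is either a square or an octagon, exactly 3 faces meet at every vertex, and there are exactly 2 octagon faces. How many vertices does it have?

Let x be the number of squares; then F = 2 + x.
Edge–face incidences: 2E = 8·2 + 4·x = 16 + 4x.
Every vertex has degree 3, so 3V = 2E.
Euler: V − E + F = 2 ⇒ (2E)/3 − E + (2 + x) = 2.
Multiply by 6: 2·(2E) − 3·(2E) + 6·(2 + x) = 12, i.e. 12 + 6x − (16 + 4x) = 12.
Collecting terms: 2x − 4 = 12, so 2x = 16, so x = 8.
Then 2E = 16 + 4·8 = 48, so E = 24, V = 2E/3 = 16, F = 2 + 8 = 10.

16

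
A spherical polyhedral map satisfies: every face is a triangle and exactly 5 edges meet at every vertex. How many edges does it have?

Each face has 3 edges and each edge borders two faces, so 2E = 3F.
Each vertex has degree 5, so 5V = 2E and hence V = 3F/5.
Euler: V − E + F = 2 ⇒ (3F/5) − (3F/2) + F = 2.
Multiply by 10: (6 − 15 + 10)F = 20, i.e. 1F = 20.
So F = 20, E = 3·20/2 = 30, V = 3·20/5 = 12.

30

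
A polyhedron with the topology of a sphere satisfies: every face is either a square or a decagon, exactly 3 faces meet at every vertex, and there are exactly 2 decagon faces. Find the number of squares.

10

Let x be the number of squares; then F = 2 + x.
Edge–face incidences: 2E = 10·2 + 4·x = 20 + 4x.
Every vertex has degree 3, so 3V = 2E.
Euler: V − E + F = 2 ⇒ (2E)/3 − E + (2 + x) = 2.
Multiply by 6: 2·(2E) − 3·(2E) + 6·(2 + x) = 12, i.e. 12 + 6x − (20 + 4x) = 12.
Collecting terms: 2x − 8 = 12, so 2x = 20, so x = 10.
Then 2E = 20 + 4·10 = 60, so E = 30, V = 2E/3 = 20, F = 2 + 10 = 12.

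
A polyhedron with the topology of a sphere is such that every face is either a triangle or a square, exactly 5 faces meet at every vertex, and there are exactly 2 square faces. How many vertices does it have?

16

Let x be the number of triangles; then F = 2 + x.
Edge–face incidences: 2E = 4·2 + 3·x = 8 + 3x.
Every vertex has degree 5, so 5V = 2E.
Euler: V − E + F = 2 ⇒ (2E)/5 − E + (2 + x) = 2.
Multiply by 10: 2·(2E) − 5·(2E) + 10·(2 + x) = 20, i.e. 20 + 10x − 3·(8 + 3x) = 20.
Collecting terms: x − 4 = 20, so x = 24.
Then 2E = 8 + 3·24 = 80, so E = 40, V = 2E/5 = 16, F = 2 + 24 = 26.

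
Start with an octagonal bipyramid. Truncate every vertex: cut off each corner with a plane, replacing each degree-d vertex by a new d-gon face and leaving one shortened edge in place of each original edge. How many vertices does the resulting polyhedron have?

The base solid has V = 10, E = 24, F = 16.
Truncation replaces each original edge-end by a new vertex, so V′ = 2E = 48.
Each original edge survives, and each old vertex of degree d contributes d new edges; summing degrees gives Σd = 2E, so E′ = E + 2E = 3E = 72.
Each original face survives and each original vertex becomes one new face: F′ = F + V = 26.

48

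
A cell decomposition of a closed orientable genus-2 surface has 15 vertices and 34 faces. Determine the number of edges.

51

For a closed orientable surface of genus 2, χ = 2 − 2·2 = -2.
E = V + F − (-2) = 15 + 34 − (-2) = 51.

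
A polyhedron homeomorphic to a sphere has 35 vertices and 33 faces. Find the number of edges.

66

Here V − E + F = 2.
E = V + F − (2) = 35 + 33 − (2) = 66.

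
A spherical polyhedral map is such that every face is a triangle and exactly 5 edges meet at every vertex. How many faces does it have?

Each face has 3 edges and each edge borders two faces, so 2E = 3F.
Each vertex has degree 5, so 5V = 2E and hence V = 3F/5.
Euler: V − E + F = 2 ⇒ (3F/5) − (3F/2) + F = 2.
Multiply by 10: (6 − 15 + 10)F = 20, i.e. 1F = 20.
So F = 20, E = 3·20/2 = 30, V = 3·20/5 = 12.

20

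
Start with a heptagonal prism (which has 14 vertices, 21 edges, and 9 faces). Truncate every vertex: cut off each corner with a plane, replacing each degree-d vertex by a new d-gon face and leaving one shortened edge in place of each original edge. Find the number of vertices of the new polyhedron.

42

Truncation replaces each original edge-end by a new vertex, so V′ = 2E = 42.
Each original edge survives, and each old vertex of degree d contributes d new edges; summing degrees gives Σd = 2E, so E′ = E + 2E = 3E = 63.
Each original face survives and each original vertex becomes one new face: F′ = F + V = 23.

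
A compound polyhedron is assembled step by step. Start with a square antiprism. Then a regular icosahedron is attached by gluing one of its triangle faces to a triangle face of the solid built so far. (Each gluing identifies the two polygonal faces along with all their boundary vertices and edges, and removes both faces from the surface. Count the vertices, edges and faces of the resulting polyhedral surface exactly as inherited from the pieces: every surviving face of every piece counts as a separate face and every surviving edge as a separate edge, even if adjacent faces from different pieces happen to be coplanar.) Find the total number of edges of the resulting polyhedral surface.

A square antiprism: V=8, E=16, F=10.
Attach a regular icosahedron (V=12, E=30, F=20) along a 3-gon: merge 3 vertices and 3 edges, delete both glued faces → V=17, E=43, F=28.
Check: V − E + F = 17 − 43 + 28 = 2.

43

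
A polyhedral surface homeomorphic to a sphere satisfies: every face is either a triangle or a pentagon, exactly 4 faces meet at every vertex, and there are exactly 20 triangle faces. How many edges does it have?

60

Let x be the number of pentagons; then F = 20 + x.
Edge–face incidences: 2E = 3·20 + 5·x = 60 + 5x.
Every vertex has degree 4, so 4V = 2E.
Euler: V − E + F = 2 ⇒ (2E)/4 − E + (20 + x) = 2.
Multiply by 8: 2·(2E) − 4·(2E) + 8·(20 + x) = 16, i.e. 160 + 8x − 2·(60 + 5x) = 16.
Collecting terms: −2x + 40 = 16, so −2x = −24, so x = 12.
Then 2E = 60 + 5·12 = 120, so E = 60, V = 2E/4 = 30, F = 20 + 12 = 32.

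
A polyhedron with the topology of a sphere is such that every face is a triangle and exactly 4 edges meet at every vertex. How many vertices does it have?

6

Each face has 3 edges and each edge borders two faces, so 2E = 3F.
Each vertex has degree 4, so 4V = 2E and hence V = 3F/4.
Euler: V − E + F = 2 ⇒ (3F/4) − (3F/2) + F = 2.
Multiply by 8: (6 − 12 + 8)F = 16, i.e. 2F = 16.
So F = 8, E = 3·8/2 = 12, V = 3·8/4 = 6.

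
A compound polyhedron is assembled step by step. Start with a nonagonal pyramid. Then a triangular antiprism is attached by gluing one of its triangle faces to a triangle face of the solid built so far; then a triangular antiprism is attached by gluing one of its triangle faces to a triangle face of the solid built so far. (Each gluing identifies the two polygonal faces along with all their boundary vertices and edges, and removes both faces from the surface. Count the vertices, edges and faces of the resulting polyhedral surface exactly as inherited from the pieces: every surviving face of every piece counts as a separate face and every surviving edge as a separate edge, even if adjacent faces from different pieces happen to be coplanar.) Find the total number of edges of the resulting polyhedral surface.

A nonagonal pyramid: V=10, E=18, F=10.
Attach a triangular antiprism (V=6, E=12, F=8) along a 3-gon: merge 3 vertices and 3 edges, delete both glued faces → V=13, E=27, F=16.
Attach a triangular antiprism (V=6, E=12, F=8) along a 3-gon: merge 3 vertices and 3 edges, delete both glued faces → V=16, E=36, F=22.
Check: V − E + F = 16 − 36 + 22 = 2.

36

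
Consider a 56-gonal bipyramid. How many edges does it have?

A bipyramid over an n-gon has 2n triangular faces and n + 2 vertices: V = 56 + 2 = 58, E = 3·56 = 168, F = 2·56 = 112.

168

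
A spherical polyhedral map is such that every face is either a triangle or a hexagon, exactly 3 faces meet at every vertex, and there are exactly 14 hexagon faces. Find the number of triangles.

4

Let x be the number of triangles; then F = 14 + x.
Edge–face incidences: 2E = 6·14 + 3·x = 84 + 3x.
Every vertex has degree 3, so 3V = 2E.
Euler: V − E + F = 2 ⇒ (2E)/3 − E + (14 + x) = 2.
Multiply by 6: 2·(2E) − 3·(2E) + 6·(14 + x) = 12, i.e. 84 + 6x − (84 + 3x) = 12.
Collecting terms: 3x = 12, so x = 4.
Then 2E = 84 + 3·4 = 96, so E = 48, V = 2E/3 = 32, F = 14 + 4 = 18.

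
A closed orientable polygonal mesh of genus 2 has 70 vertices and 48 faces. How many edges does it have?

120

For a closed orientable surface of genus 2, χ = 2 − 2·2 = -2.
E = V + F − (-2) = 70 + 48 − (-2) = 120.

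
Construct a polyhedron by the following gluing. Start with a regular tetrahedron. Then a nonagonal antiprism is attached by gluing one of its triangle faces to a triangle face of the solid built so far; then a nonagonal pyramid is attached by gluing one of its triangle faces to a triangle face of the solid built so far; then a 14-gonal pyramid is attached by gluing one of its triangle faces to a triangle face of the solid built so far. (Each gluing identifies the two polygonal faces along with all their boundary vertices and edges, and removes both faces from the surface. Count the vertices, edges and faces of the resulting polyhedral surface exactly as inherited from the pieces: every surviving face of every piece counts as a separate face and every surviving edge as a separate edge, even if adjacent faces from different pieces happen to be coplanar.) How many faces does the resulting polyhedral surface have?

43

A regular tetrahedron: V=4, E=6, F=4.
Attach a nonagonal antiprism (V=18, E=36, F=20) along a 3-gon: merge 3 vertices and 3 edges, delete both glued faces → V=19, E=39, F=22.
Attach a nonagonal pyramid (V=10, E=18, F=10) along a 3-gon: merge 3 vertices and 3 edges, delete both glued faces → V=26, E=54, F=30.
Attach a 14-gonal pyramid (V=15, E=28, F=15) along a 3-gon: merge 3 vertices and 3 edges, delete both glued faces → V=38, E=79, F=43.
Check: V − E + F = 38 − 79 + 43 = 2.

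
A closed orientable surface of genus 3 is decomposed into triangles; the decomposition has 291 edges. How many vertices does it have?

93

χ = 2 − 2·3 = -4, and every face is a triangle so 3F = 2E.
F = 2E/3 = 194. Then V = -4 + E − F = -4 + 291 − 194 = 93.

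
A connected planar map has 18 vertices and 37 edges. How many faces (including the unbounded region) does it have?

21

Euler's formula for a connected plane graph: V − E + F = 2, so F = 2 − 18 + 37 = 21.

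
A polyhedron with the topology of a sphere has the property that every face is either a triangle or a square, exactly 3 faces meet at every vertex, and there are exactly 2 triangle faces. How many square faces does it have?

3

Let x be the number of squares; then F = 2 + x.
Edge–face incidences: 2E = 3·2 + 4·x = 6 + 4x.
Every vertex has degree 3, so 3V = 2E.
Euler: V − E + F = 2 ⇒ (2E)/3 − E + (2 + x) = 2.
Multiply by 6: 2·(2E) − 3·(2E) + 6·(2 + x) = 12, i.e. 12 + 6x − (6 + 4x) = 12.
Collecting terms: 2x + 6 = 12, so 2x = 6, so x = 3.
Then 2E = 6 + 4·3 = 18, so E = 9, V = 2E/3 = 6, F = 2 + 3 = 5.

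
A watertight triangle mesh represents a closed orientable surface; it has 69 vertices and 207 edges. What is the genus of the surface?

Every face is a triangle and each edge borders two faces, so 3F = 2·207, giving F = 138.
χ = V − E + F = 69 − 207 + 138 = 0.
For a closed orientable surface χ = 2 − 2g, so g = (2 − (0))/2 = 1.

1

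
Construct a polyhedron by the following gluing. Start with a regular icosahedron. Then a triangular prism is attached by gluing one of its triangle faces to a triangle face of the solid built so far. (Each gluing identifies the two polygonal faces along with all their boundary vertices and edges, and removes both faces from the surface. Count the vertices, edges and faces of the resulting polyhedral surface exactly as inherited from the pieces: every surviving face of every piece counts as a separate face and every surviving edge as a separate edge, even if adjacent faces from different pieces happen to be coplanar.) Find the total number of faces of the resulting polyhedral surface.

A regular icosahedron: V=12, E=30, F=20.
Attach a triangular prism (V=6, E=9, F=5) along a 3-gon: merge 3 vertices and 3 edges, delete both glued faces → V=15, E=36, F=23.
Check: V − E + F = 15 − 36 + 23 = 2.

23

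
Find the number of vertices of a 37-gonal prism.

74

A prism on an n-gon has two n-gon bases and n rectangular sides: V = 2·37 = 74, E = 3·37 = 111, F = 37 + 2 = 39.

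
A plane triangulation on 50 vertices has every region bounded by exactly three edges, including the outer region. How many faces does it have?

In a plane triangulation 3F = 2E and V − E + F = 2, so F = 2V − 4 = 2·50 − 4 = 96.

96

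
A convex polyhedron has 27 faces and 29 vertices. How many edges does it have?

54

Here V − E + F = 2.
E = V + F − (2) = 29 + 27 − (2) = 54.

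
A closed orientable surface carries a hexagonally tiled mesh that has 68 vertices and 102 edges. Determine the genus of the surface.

Every face is a hexagon and each edge borders two faces, so 6F = 2·102, giving F = 34.
χ = V − E + F = 68 − 102 + 34 = 0.
For a closed orientable surface χ = 2 − 2g, so g = (2 − (0))/2 = 1.

1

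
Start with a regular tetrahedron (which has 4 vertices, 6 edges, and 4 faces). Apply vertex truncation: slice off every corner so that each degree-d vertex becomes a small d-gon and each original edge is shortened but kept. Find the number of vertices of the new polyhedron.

Truncation replaces each original edge-end by a new vertex, so V′ = 2E = 12.
Each original edge survives, and each old vertex of degree d contributes d new edges; summing degrees gives Σd = 2E, so E′ = E + 2E = 3E = 18.
Each original face survives and each original vertex becomes one new face: F′ = F + V = 8.

12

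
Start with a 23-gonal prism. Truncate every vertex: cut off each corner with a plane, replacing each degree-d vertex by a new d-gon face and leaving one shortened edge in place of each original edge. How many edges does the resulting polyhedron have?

The base solid has V = 46, E = 69, F = 25.
Truncation replaces each original edge-end by a new vertex, so V′ = 2E = 138.
Each original edge survives, and each old vertex of degree d contributes d new edges; summing degrees gives Σd = 2E, so E′ = E + 2E = 3E = 207.
Each original face survives and each original vertex becomes one new face: F′ = F + V = 71.

207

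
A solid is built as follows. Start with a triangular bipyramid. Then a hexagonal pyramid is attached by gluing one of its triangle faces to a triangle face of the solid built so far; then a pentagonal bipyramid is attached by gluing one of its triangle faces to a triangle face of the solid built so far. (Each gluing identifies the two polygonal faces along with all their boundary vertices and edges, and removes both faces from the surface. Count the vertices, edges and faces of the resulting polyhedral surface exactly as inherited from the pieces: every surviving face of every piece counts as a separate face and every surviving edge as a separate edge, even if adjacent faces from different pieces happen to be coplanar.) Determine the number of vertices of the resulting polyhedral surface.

13

A triangular bipyramid: V=5, E=9, F=6.
Attach a hexagonal pyramid (V=7, E=12, F=7) along a 3-gon: merge 3 vertices and 3 edges, delete both glued faces → V=9, E=18, F=11.
Attach a pentagonal bipyramid (V=7, E=15, F=10) along a 3-gon: merge 3 vertices and 3 edges, delete both glued faces → V=13, E=30, F=19.
Check: V − E + F = 13 − 30 + 19 = 2.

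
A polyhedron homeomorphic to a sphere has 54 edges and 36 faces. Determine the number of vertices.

Here V − E + F = 2.
V = 2 + E − F = 2 + 54 − 36 = 20.

20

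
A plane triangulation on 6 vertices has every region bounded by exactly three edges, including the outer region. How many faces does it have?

In a plane triangulation 3F = 2E and V − E + F = 2, so F = 2V − 4 = 2·6 − 4 = 8.

8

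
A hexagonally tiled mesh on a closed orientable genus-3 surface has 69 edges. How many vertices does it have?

χ = 2 − 2·3 = -4, and every face is a hexagon so 6F = 2E.
F = 2E/6 = 23. Then V = -4 + E − F = -4 + 69 − 23 = 42.

42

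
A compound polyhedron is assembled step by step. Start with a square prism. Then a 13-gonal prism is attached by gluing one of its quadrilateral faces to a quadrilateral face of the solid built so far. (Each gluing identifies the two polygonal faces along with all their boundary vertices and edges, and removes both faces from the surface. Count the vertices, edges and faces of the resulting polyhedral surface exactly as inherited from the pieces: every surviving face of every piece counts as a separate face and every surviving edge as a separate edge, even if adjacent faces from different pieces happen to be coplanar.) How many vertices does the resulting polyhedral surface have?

30

A square prism: V=8, E=12, F=6.
Attach a 13-gonal prism (V=26, E=39, F=15) along a 4-gon: merge 4 vertices and 4 edges, delete both glued faces → V=30, E=47, F=19.
Check: V − E + F = 30 − 47 + 19 = 2.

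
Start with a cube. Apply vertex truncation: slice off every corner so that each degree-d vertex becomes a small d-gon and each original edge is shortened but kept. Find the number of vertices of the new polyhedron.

The base solid has V = 8, E = 12, F = 6.
Truncation replaces each original edge-end by a new vertex, so V′ = 2E = 24.
Each original edge survives, and each old vertex of degree d contributes d new edges; summing degrees gives Σd = 2E, so E′ = E + 2E = 3E = 36.
Each original face survives and each original vertex becomes one new face: F′ = F + V = 14.

24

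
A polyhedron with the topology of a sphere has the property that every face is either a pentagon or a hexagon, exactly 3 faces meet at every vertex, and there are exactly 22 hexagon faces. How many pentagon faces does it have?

Let x be the number of pentagons; then F = 22 + x.
Edge–face incidences: 2E = 6·22 + 5·x = 132 + 5x.
Every vertex has degree 3, so 3V = 2E.
Euler: V − E + F = 2 ⇒ (2E)/3 − E + (22 + x) = 2.
Multiply by 6: 2·(2E) − 3·(2E) + 6·(22 + x) = 12, i.e. 132 + 6x − (132 + 5x) = 12.
Collecting terms: x = 12.
Then 2E = 132 + 5·12 = 192, so E = 96, V = 2E/3 = 64, F = 22 + 12 = 34.

12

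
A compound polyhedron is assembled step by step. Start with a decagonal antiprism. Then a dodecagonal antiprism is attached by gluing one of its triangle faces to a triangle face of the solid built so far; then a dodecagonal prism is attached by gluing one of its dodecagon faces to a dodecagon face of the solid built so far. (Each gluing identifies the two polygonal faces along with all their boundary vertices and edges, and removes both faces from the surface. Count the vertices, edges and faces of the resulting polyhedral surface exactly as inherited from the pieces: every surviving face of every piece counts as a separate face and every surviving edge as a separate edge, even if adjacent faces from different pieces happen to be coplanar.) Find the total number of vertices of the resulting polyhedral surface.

53

A decagonal antiprism: V=20, E=40, F=22.
Attach a dodecagonal antiprism (V=24, E=48, F=26) along a 3-gon: merge 3 vertices and 3 edges, delete both glued faces → V=41, E=85, F=46.
Attach a dodecagonal prism (V=24, E=36, F=14) along a 12-gon: merge 12 vertices and 12 edges, delete both glued faces → V=53, E=109, F=58.
Check: V − E + F = 53 − 109 + 58 = 2.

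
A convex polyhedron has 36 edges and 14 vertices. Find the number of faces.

Here V − E + F = 2.
F = 2 − V + E = 2 − 14 + 36 = 24.

24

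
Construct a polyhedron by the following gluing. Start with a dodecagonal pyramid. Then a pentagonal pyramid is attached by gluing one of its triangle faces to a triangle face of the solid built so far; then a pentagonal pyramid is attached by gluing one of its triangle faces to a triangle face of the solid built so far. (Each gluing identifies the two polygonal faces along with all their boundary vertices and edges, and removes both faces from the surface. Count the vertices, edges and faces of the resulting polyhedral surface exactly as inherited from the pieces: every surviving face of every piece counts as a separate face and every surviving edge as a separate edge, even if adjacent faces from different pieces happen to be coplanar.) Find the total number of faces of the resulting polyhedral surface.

21

A dodecagonal pyramid: V=13, E=24, F=13.
Attach a pentagonal pyramid (V=6, E=10, F=6) along a 3-gon: merge 3 vertices and 3 edges, delete both glued faces → V=16, E=31, F=17.
Attach a pentagonal pyramid (V=6, E=10, F=6) along a 3-gon: merge 3 vertices and 3 edges, delete both glued faces → V=19, E=38, F=21.
Check: V − E + F = 19 − 38 + 21 = 2.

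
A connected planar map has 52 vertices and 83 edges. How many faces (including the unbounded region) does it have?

Euler's formula for a connected plane graph: V − E + F = 2, so F = 2 − 52 + 83 = 33.

33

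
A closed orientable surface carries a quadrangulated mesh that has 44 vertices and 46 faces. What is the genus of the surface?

2

Every face is a square, so 2E = 4·46 = 184, giving E = 92.
χ = V − E + F = 44 − 92 + 46 = -2.
For a closed orientable surface χ = 2 − 2g, so g = (2 − (-2))/2 = 2.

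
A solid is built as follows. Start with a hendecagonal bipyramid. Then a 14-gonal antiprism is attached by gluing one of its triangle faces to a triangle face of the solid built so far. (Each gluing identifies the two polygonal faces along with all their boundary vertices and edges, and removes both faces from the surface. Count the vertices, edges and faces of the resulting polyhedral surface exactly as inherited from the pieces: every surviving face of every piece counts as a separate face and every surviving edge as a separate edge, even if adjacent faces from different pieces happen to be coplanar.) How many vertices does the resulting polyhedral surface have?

A hendecagonal bipyramid: V=13, E=33, F=22.
Attach a 14-gonal antiprism (V=28, E=56, F=30) along a 3-gon: merge 3 vertices and 3 edges, delete both glued faces → V=38, E=86, F=50.
Check: V − E + F = 38 − 86 + 50 = 2.

38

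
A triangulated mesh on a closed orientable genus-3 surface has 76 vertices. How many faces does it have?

χ = 2 − 2·3 = -4, and every face is a triangle so 3F = 2E.
V − E + F = -4 with E = 3F/2 gives 76 − (3/2 − 1)·F = -4, so F = 160 and E = 240.

160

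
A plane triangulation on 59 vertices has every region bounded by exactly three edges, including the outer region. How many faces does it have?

In a plane triangulation 3F = 2E and V − E + F = 2, so F = 2V − 4 = 2·59 − 4 = 114.

114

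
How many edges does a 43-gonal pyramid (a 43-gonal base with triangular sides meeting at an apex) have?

A pyramid on an n-gon base has one n-gon and n triangles: V = 43 + 1 = 44, E = 2·43 = 86, F = 43 + 1 = 44.
Check: V − E + F = 44 − 86 + 44 = 2.

86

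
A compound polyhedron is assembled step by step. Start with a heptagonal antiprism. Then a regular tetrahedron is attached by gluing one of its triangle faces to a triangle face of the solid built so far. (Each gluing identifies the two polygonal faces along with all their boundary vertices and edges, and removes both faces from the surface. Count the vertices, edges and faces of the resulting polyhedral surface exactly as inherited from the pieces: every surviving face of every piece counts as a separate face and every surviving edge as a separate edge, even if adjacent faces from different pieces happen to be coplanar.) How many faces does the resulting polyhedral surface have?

18

A heptagonal antiprism: V=14, E=28, F=16.
Attach a regular tetrahedron (V=4, E=6, F=4) along a 3-gon: merge 3 vertices and 3 edges, delete both glued faces → V=15, E=31, F=18.
Check: V − E + F = 15 − 31 + 18 = 2.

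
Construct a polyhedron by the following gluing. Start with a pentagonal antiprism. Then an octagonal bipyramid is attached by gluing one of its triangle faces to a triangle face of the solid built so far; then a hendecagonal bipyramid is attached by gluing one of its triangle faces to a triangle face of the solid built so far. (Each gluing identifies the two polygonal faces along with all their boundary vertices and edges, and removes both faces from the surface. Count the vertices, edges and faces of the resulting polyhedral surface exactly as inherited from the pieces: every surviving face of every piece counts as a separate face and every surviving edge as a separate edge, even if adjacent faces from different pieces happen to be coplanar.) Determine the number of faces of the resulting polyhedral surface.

46

A pentagonal antiprism: V=10, E=20, F=12.
Attach an octagonal bipyramid (V=10, E=24, F=16) along a 3-gon: merge 3 vertices and 3 edges, delete both glued faces → V=17, E=41, F=26.
Attach a hendecagonal bipyramid (V=13, E=33, F=22) along a 3-gon: merge 3 vertices and 3 edges, delete both glued faces → V=27, E=71, F=46.
Check: V − E + F = 27 − 71 + 46 = 2.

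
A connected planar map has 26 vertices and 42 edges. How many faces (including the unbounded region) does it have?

Euler's formula for a connected plane graph: V − E + F = 2, so F = 2 − 26 + 42 = 18.

18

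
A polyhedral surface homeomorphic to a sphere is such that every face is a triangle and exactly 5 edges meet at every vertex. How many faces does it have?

Each face has 3 edges and each edge borders two faces, so 2E = 3F.
Each vertex has degree 5, so 5V = 2E and hence V = 3F/5.
Euler: V − E + F = 2 ⇒ (3F/5) − (3F/2) + F = 2.
Multiply by 10: (6 − 15 + 10)F = 20, i.e. 1F = 20.
So F = 20, E = 3·20/2 = 30, V = 3·20/5 = 12.

20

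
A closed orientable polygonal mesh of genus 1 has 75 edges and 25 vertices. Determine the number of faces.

50

For a closed orientable surface of genus 1, χ = 2 − 2·1 = 0.
F = 0 − V + E = 0 − 25 + 75 = 50.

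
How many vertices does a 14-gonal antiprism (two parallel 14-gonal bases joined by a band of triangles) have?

An antiprism on an n-gon has two n-gon caps and 2n triangles: V = 2·14 = 28, E = 4·14 = 56, F = 2·14 + 2 = 30.

28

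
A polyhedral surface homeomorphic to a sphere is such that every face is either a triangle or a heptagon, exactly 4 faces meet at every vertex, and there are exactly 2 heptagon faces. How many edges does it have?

Let x be the number of triangles; then F = 2 + x.
Edge–face incidences: 2E = 7·2 + 3·x = 14 + 3x.
Every vertex has degree 4, so 4V = 2E.
Euler: V − E + F = 2 ⇒ (2E)/4 − E + (2 + x) = 2.
Multiply by 8: 2·(2E) − 4·(2E) + 8·(2 + x) = 16, i.e. 16 + 8x − 2·(14 + 3x) = 16.
Collecting terms: 2x − 12 = 16, so 2x = 28, so x = 14.
Then 2E = 14 + 3·14 = 56, so E = 28, V = 2E/4 = 14, F = 2 + 14 = 16.

28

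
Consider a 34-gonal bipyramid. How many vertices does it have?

A bipyramid over an n-gon has 2n triangular faces and n + 2 vertices: V = 34 + 2 = 36, E = 3·34 = 102, F = 2·34 = 68.

36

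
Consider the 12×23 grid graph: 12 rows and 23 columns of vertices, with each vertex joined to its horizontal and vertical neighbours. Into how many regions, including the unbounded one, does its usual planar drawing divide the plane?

The grid has V = 12·23 = 276 vertices and E = 12·22 + 23·11 = 517 edges.
F = 2 − V + E = 2 − 276 + 517 = 243.

243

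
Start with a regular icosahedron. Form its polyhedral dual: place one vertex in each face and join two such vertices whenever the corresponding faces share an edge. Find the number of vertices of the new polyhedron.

The base solid has V = 12, E = 30, F = 20.
The dual swaps V and F and preserves E: V′ = F = 20, E′ = E = 30, F′ = V = 12.

20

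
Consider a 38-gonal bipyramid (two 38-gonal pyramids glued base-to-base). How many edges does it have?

A bipyramid over an n-gon has 2n triangular faces and n + 2 vertices: V = 38 + 2 = 40, E = 3·38 = 114, F = 2·38 = 76.
Check: V − E + F = 40 − 114 + 76 = 2.

114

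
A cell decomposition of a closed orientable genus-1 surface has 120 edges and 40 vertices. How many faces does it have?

80

For a closed orientable surface of genus 1, χ = 2 − 2·1 = 0.
F = 0 − V + E = 0 − 40 + 120 = 80.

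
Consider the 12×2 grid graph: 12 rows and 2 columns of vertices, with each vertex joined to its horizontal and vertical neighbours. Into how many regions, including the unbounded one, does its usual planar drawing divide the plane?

The grid has V = 12·2 = 24 vertices and E = 12·1 + 2·11 = 34 edges.
F = 2 − V + E = 2 − 24 + 34 = 12.

12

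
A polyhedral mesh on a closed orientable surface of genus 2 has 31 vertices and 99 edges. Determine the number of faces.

66

For a closed orientable surface of genus 2, χ = 2 − 2·2 = -2.
F = -2 − V + E = -2 − 31 + 99 = 66.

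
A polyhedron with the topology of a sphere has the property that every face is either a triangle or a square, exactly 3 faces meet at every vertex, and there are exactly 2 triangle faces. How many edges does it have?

Let x be the number of squares; then F = 2 + x.
Edge–face incidences: 2E = 3·2 + 4·x = 6 + 4x.
Every vertex has degree 3, so 3V = 2E.
Euler: V − E + F = 2 ⇒ (2E)/3 − E + (2 + x) = 2.
Multiply by 6: 2·(2E) − 3·(2E) + 6·(2 + x) = 12, i.e. 12 + 6x − (6 + 4x) = 12.
Collecting terms: 2x + 6 = 12, so 2x = 6, so x = 3.
Then 2E = 6 + 4·3 = 18, so E = 9, V = 2E/3 = 6, F = 2 + 3 = 5.

9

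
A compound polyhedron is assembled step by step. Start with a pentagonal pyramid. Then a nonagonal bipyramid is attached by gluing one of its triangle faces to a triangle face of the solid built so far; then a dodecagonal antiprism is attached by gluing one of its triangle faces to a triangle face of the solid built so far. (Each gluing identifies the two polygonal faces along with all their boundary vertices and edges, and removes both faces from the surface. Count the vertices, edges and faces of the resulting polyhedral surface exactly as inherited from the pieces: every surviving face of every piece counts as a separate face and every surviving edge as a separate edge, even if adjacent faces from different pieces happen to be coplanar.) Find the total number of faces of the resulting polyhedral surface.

A pentagonal pyramid: V=6, E=10, F=6.
Attach a nonagonal bipyramid (V=11, E=27, F=18) along a 3-gon: merge 3 vertices and 3 edges, delete both glued faces → V=14, E=34, F=22.
Attach a dodecagonal antiprism (V=24, E=48, F=26) along a 3-gon: merge 3 vertices and 3 edges, delete both glued faces → V=35, E=79, F=46.
Check: V − E + F = 35 − 79 + 46 = 2.

46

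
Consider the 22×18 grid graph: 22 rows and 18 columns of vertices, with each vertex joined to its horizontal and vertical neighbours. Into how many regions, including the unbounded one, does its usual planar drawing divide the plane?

The grid has V = 22·18 = 396 vertices and E = 22·17 + 18·21 = 752 edges.
F = 2 − V + E = 2 − 396 + 752 = 358.

358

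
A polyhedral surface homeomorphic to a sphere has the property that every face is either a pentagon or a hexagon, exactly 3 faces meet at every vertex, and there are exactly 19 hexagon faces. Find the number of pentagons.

Let x be the number of pentagons; then F = 19 + x.
Edge–face incidences: 2E = 6·19 + 5·x = 114 + 5x.
Every vertex has degree 3, so 3V = 2E.
Euler: V − E + F = 2 ⇒ (2E)/3 − E + (19 + x) = 2.
Multiply by 6: 2·(2E) − 3·(2E) + 6·(19 + x) = 12, i.e. 114 + 6x − (114 + 5x) = 12.
Collecting terms: x = 12.
Then 2E = 114 + 5·12 = 174, so E = 87, V = 2E/3 = 58, F = 19 + 12 = 31.

12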